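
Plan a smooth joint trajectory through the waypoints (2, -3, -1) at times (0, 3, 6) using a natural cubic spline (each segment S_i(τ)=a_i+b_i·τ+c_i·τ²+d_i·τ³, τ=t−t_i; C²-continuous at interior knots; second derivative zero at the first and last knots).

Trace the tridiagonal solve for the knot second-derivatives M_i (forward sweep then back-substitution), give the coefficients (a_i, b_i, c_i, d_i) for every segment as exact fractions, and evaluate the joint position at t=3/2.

  seg 0: a=2 b=-9/4 c=0 d=7/108
  seg 1: a=-3 b=-1/2 c=7/12 d=-7/108
S(3/2) = -37/32

Δ: Δ0=-5/3, Δ1=2/3
row 1: diag=12, rhs=14; c'=1/4, d'=7/6
back: M1=7/6
M: M0=0, M1=7/6, M2=0
seg 0: a=2, c=M0/2=0, d=(M1−M0)/(6·3)=7/108, b=Δ0−h0·(2M0+M1)/6=-9/4
seg 1: a=-3, c=M1/2=7/12, d=(M2−M1)/(6·3)=-7/108, b=Δ1−h1·(2M1+M2)/6=-1/2
t_q=3/2 → seg 0, τ=3/2; S=2+-9/4·τ+0·τ²+7/108·τ³=-37/32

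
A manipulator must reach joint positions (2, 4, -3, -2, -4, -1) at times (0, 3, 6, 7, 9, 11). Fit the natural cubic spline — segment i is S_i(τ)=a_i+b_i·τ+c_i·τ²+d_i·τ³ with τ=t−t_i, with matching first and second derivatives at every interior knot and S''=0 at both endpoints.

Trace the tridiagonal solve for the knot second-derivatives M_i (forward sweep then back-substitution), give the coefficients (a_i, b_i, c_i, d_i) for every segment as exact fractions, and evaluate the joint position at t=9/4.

  seg 0: a=2 b=7093/3732 c=0 d=-1535/11196
  seg 1: a=4 b=-3361/1866 c=-1535/1244 d=3943/11196
  seg 2: a=-3 b=1135/3732 c=602/311 d=-4627/3732
  seg 3: a=-2 b=851/1866 c=-2219/1244 d=985/1866
  seg 4: a=-4 b=-643/1866 c=1721/1244 d=-1721/7464
S(9/4) = 375361/79616

Δ: Δ0=2/3, Δ1=-7/3, Δ2=1, Δ3=-1, Δ4=3/2
row 1: diag=12, rhs=-18; c'=1/4, d'=-3/2
row 2: denom=8−3·1/4=29/4; d'=(20−3·-3/2)/(29/4)=98/29
row 3: denom=6−1·4/29=170/29; d'=(-12−1·98/29)/(170/29)=-223/85
row 4: denom=8−2·29/85=622/85; d'=(15−2·-223/85)/(622/85)=1721/622
back: M4=1721/622
back: M3=-223/85−29/85·1721/622=-2219/622
back: M2=98/29−4/29·-2219/622=1204/311
back: M1=-3/2−1/4·1204/311=-1535/622
M: M0=0, M1=-1535/622, M2=1204/311, M3=-2219/622, M4=1721/622, M5=0
seg 0: a=2, c=M0/2=0, d=(M1−M0)/(6·3)=-1535/11196, b=Δ0−h0·(2M0+M1)/6=7093/3732
seg 1: a=4, c=M1/2=-1535/1244, d=(M2−M1)/(6·3)=3943/11196, b=Δ1−h1·(2M1+M2)/6=-3361/1866
seg 2: a=-3, c=M2/2=602/311, d=(M3−M2)/(6·1)=-4627/3732, b=Δ2−h2·(2M2+M3)/6=1135/3732
seg 3: a=-2, c=M3/2=-2219/1244, d=(M4−M3)/(6·2)=985/1866, b=Δ3−h3·(2M3+M4)/6=851/1866
seg 4: a=-4, c=M4/2=1721/1244, d=(M5−M4)/(6·2)=-1721/7464, b=Δ4−h4·(2M4+M5)/6=-643/1866
t_q=9/4 → seg 0, τ=9/4; S=2+7093/3732·τ+0·τ²+-1535/11196·τ³=375361/79616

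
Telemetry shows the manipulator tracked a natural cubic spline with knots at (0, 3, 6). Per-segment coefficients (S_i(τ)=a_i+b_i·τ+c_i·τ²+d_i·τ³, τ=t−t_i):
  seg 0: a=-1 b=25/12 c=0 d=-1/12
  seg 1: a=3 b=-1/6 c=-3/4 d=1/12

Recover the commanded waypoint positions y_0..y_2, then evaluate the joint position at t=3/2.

y_0 = S_0(0) = a_0 = -1
y_1 = S_1(0) = a_1 = 3
y_2 = S_1(3) = -2
t_q=3/2 is in segment 0 (τ=3/2); S_0(τ)=59/32

y_0=-1 y_1=3 y_2=-2
S(3/2) = 59/32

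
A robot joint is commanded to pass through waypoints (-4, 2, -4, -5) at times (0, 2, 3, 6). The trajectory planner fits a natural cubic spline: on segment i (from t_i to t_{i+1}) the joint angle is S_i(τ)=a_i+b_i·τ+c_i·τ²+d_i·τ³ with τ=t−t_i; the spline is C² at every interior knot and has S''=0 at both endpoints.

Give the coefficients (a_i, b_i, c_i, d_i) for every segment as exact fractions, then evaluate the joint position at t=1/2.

Δ: Δ0=3, Δ1=-6, Δ2=-1/3
row 1: diag=6, rhs=-54; c'=1/6, d'=-9
row 2: denom=8−1·1/6=47/6; d'=(34−1·-9)/(47/6)=258/47
back: M2=258/47
back: M1=-9−1/6·258/47=-466/47
M: M0=0, M1=-466/47, M2=258/47, M3=0
seg 0: a=-4, c=M0/2=0, d=(M1−M0)/(6·2)=-233/282, b=Δ0−h0·(2M0+M1)/6=889/141
seg 1: a=2, c=M1/2=-233/47, d=(M2−M1)/(6·1)=362/141, b=Δ1−h1·(2M1+M2)/6=-509/141
seg 2: a=-4, c=M2/2=129/47, d=(M3−M2)/(6·3)=-43/141, b=Δ2−h2·(2M2+M3)/6=-821/141
t_q=1/2 → seg 0, τ=1/2; S=-4+889/141·τ+0·τ²+-233/282·τ³=-715/752

  seg 0: a=-4 b=889/141 c=0 d=-233/282
  seg 1: a=2 b=-509/141 c=-233/47 d=362/141
  seg 2: a=-4 b=-821/141 c=129/47 d=-43/141
S(1/2) = -715/752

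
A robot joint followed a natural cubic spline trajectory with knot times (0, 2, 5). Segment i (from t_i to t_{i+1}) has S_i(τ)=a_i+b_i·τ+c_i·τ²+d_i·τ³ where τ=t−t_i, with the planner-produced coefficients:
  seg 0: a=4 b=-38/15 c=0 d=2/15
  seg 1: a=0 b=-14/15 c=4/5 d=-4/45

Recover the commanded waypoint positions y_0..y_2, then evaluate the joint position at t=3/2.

y_0 = S_0(0) = a_0 = 4
y_1 = S_1(0) = a_1 = 0
y_2 = S_1(3) = 2
t_q=3/2 is in segment 0 (τ=3/2); S_0(τ)=13/20

y_0=4 y_1=0 y_2=2
S(3/2) = 13/20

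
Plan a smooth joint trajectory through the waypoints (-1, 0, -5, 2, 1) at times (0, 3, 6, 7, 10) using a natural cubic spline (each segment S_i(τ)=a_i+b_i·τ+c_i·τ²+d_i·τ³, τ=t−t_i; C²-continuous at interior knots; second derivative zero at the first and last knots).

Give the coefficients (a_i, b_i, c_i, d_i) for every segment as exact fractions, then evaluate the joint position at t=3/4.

Δ: Δ0=1/3, Δ1=-5/3, Δ2=7, Δ3=-1/3
row 1: diag=12, rhs=-12; c'=1/4, d'=-1
row 2: denom=8−3·1/4=29/4; d'=(52−3·-1)/(29/4)=220/29
row 3: denom=8−1·4/29=228/29; d'=(-44−1·220/29)/(228/29)=-374/57
back: M3=-374/57
back: M2=220/29−4/29·-374/57=484/57
back: M1=-1−1/4·484/57=-178/57
M: M0=0, M1=-178/57, M2=484/57, M3=-374/57, M4=0
seg 0: a=-1, c=M0/2=0, d=(M1−M0)/(6·3)=-89/513, b=Δ0−h0·(2M0+M1)/6=36/19
seg 1: a=0, c=M1/2=-89/57, d=(M2−M1)/(6·3)=331/513, b=Δ1−h1·(2M1+M2)/6=-53/19
seg 2: a=-5, c=M2/2=242/57, d=(M3−M2)/(6·1)=-143/57, b=Δ2−h2·(2M2+M3)/6=100/19
seg 3: a=2, c=M3/2=-187/57, d=(M4−M3)/(6·3)=187/513, b=Δ3−h3·(2M3+M4)/6=355/57
t_q=3/4 → seg 0, τ=3/4; S=-1+36/19·τ+0·τ²+-89/513·τ³=423/1216

  seg 0: a=-1 b=36/19 c=0 d=-89/513
  seg 1: a=0 b=-53/19 c=-89/57 d=331/513
  seg 2: a=-5 b=100/19 c=242/57 d=-143/57
  seg 3: a=2 b=355/57 c=-187/57 d=187/513
S(3/4) = 423/1216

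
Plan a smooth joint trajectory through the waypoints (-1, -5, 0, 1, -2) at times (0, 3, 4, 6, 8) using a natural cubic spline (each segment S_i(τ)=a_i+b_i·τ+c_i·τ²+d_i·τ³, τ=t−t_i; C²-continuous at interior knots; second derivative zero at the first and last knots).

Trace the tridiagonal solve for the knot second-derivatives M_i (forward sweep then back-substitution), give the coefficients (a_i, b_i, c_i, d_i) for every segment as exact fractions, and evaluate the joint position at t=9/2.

  seg 0: a=-1 b=-1043/258 c=0 d=233/774
  seg 1: a=-5 b=527/129 c=233/86 d=-463/258
  seg 2: a=0 b=1063/258 c=-115/43 d=223/516
  seg 3: a=1 b=-359/258 c=-7/86 d=7/516
S(9/2) = 1989/1376

Δ: Δ0=-4/3, Δ1=5, Δ2=1/2, Δ3=-3/2
row 1: diag=8, rhs=38; c'=1/8, d'=19/4
row 2: denom=6−1·1/8=47/8; d'=(-27−1·19/4)/(47/8)=-254/47
row 3: denom=8−2·16/47=344/47; d'=(-12−2·-254/47)/(344/47)=-7/43
back: M3=-7/43
back: M2=-254/47−16/47·-7/43=-230/43
back: M1=19/4−1/8·-230/43=233/43
M: M0=0, M1=233/43, M2=-230/43, M3=-7/43, M4=0
seg 0: a=-1, c=M0/2=0, d=(M1−M0)/(6·3)=233/774, b=Δ0−h0·(2M0+M1)/6=-1043/258
seg 1: a=-5, c=M1/2=233/86, d=(M2−M1)/(6·1)=-463/258, b=Δ1−h1·(2M1+M2)/6=527/129
seg 2: a=0, c=M2/2=-115/43, d=(M3−M2)/(6·2)=223/516, b=Δ2−h2·(2M2+M3)/6=1063/258
seg 3: a=1, c=M3/2=-7/86, d=(M4−M3)/(6·2)=7/516, b=Δ3−h3·(2M3+M4)/6=-359/258
t_q=9/2 → seg 2, τ=1/2; S=0+1063/258·τ+-115/43·τ²+223/516·τ³=1989/1376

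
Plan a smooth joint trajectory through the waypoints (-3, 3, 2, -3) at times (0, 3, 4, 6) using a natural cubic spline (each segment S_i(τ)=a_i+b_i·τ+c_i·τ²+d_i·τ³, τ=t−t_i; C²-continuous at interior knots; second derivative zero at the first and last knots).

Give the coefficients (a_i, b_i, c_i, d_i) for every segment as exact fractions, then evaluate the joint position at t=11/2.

Δ: Δ0=2, Δ1=-1, Δ2=-5/2
row 1: diag=8, rhs=-18; c'=1/8, d'=-9/4
row 2: denom=6−1·1/8=47/8; d'=(-9−1·-9/4)/(47/8)=-54/47
back: M2=-54/47
back: M1=-9/4−1/8·-54/47=-99/47
M: M0=0, M1=-99/47, M2=-54/47, M3=0
seg 0: a=-3, c=M0/2=0, d=(M1−M0)/(6·3)=-11/94, b=Δ0−h0·(2M0+M1)/6=287/94
seg 1: a=3, c=M1/2=-99/94, d=(M2−M1)/(6·1)=15/94, b=Δ1−h1·(2M1+M2)/6=-5/47
seg 2: a=2, c=M2/2=-27/47, d=(M3−M2)/(6·2)=9/94, b=Δ2−h2·(2M2+M3)/6=-163/94
t_q=11/2 → seg 2, τ=3/2; S=2+-163/94·τ+-27/47·τ²+9/94·τ³=-1181/752

  seg 0: a=-3 b=287/94 c=0 d=-11/94
  seg 1: a=3 b=-5/47 c=-99/94 d=15/94
  seg 2: a=2 b=-163/94 c=-27/47 d=9/94
S(11/2) = -1181/752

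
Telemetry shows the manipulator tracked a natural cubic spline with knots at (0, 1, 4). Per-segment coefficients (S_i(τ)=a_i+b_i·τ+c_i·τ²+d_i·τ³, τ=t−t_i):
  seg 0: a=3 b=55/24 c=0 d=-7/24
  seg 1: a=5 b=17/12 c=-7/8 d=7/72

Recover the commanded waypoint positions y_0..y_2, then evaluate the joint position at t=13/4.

y_0=3 y_1=5 y_2=4
S(13/4) = 2491/512

y_0 = S_0(0) = a_0 = 3
y_1 = S_1(0) = a_1 = 5
y_2 = S_1(3) = 4
t_q=13/4 is in segment 1 (τ=9/4); S_1(τ)=2491/512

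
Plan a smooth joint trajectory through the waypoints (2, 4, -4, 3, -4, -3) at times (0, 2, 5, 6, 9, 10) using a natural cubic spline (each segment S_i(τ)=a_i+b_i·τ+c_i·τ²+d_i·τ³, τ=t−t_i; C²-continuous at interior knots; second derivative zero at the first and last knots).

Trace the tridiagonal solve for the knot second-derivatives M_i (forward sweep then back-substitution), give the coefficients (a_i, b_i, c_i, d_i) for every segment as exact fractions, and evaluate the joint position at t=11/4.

  seg 0: a=2 b=10691/3825 c=0 d=-3433/7650
  seg 1: a=4 b=-9907/3825 c=-3433/1275 d=30604/34425
  seg 2: a=-4 b=1183/225 c=4061/765 d=-4547/1275
  seg 3: a=3 b=19798/3825 c=-20618/3825 d=33131/34425
  seg 4: a=-4 b=-4517/3825 c=4171/1275 d=-4171/3825
S(11/4) = 3121/3400

Δ: Δ0=1, Δ1=-8/3, Δ2=7, Δ3=-7/3, Δ4=1
row 1: diag=10, rhs=-22; c'=3/10, d'=-11/5
row 2: denom=8−3·3/10=71/10; d'=(58−3·-11/5)/(71/10)=646/71
row 3: denom=8−1·10/71=558/71; d'=(-56−1·646/71)/(558/71)=-2311/279
row 4: denom=8−3·71/186=425/62; d'=(20−3·-2311/279)/(425/62)=8342/1275
back: M4=8342/1275
back: M3=-2311/279−71/186·8342/1275=-41236/3825
back: M2=646/71−10/71·-41236/3825=8122/765
back: M1=-11/5−3/10·8122/765=-6866/1275
M: M0=0, M1=-6866/1275, M2=8122/765, M3=-41236/3825, M4=8342/1275, M5=0
seg 0: a=2, c=M0/2=0, d=(M1−M0)/(6·2)=-3433/7650, b=Δ0−h0·(2M0+M1)/6=10691/3825
seg 1: a=4, c=M1/2=-3433/1275, d=(M2−M1)/(6·3)=30604/34425, b=Δ1−h1·(2M1+M2)/6=-9907/3825
seg 2: a=-4, c=M2/2=4061/765, d=(M3−M2)/(6·1)=-4547/1275, b=Δ2−h2·(2M2+M3)/6=1183/225
seg 3: a=3, c=M3/2=-20618/3825, d=(M4−M3)/(6·3)=33131/34425, b=Δ3−h3·(2M3+M4)/6=19798/3825
seg 4: a=-4, c=M4/2=4171/1275, d=(M5−M4)/(6·1)=-4171/3825, b=Δ4−h4·(2M4+M5)/6=-4517/3825
t_q=11/4 → seg 1, τ=3/4; S=4+-9907/3825·τ+-3433/1275·τ²+30604/34425·τ³=3121/3400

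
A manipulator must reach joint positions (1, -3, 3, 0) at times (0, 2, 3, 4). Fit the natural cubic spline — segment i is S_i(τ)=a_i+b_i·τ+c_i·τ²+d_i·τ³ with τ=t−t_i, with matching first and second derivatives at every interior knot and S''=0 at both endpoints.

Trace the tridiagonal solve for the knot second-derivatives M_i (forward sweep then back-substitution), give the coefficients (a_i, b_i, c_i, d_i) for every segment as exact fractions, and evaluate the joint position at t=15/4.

Δ: Δ0=-2, Δ1=6, Δ2=-3
row 1: diag=6, rhs=48; c'=1/6, d'=8
row 2: denom=4−1·1/6=23/6; d'=(-54−1·8)/(23/6)=-372/23
back: M2=-372/23
back: M1=8−1/6·-372/23=246/23
M: M0=0, M1=246/23, M2=-372/23, M3=0
seg 0: a=1, c=M0/2=0, d=(M1−M0)/(6·2)=41/46, b=Δ0−h0·(2M0+M1)/6=-128/23
seg 1: a=-3, c=M1/2=123/23, d=(M2−M1)/(6·1)=-103/23, b=Δ1−h1·(2M1+M2)/6=118/23
seg 2: a=3, c=M2/2=-186/23, d=(M3−M2)/(6·1)=62/23, b=Δ2−h2·(2M2+M3)/6=55/23
t_q=15/4 → seg 2, τ=3/4; S=3+55/23·τ+-186/23·τ²+62/23·τ³=1017/736

  seg 0: a=1 b=-128/23 c=0 d=41/46
  seg 1: a=-3 b=118/23 c=123/23 d=-103/23
  seg 2: a=3 b=55/23 c=-186/23 d=62/23
S(15/4) = 1017/736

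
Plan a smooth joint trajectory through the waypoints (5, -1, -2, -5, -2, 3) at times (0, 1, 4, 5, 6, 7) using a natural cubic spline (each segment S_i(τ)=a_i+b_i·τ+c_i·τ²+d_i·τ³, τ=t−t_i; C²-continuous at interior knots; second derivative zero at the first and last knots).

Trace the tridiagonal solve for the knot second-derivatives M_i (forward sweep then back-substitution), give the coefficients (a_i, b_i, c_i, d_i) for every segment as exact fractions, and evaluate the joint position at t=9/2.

  seg 0: a=5 b=-16804/2379 c=0 d=2530/2379
  seg 1: a=-1 b=-9214/2379 c=2530/793 d=-4783/7137
  seg 2: a=-2 b=-517/183 c=-2253/793 d=6343/2379
  seg 3: a=-5 b=-1210/2379 c=4090/793 d=-3923/2379
  seg 4: a=-2 b=11561/2379 c=167/793 d=-167/2379
S(9/2) = -24041/6344

Δ: Δ0=-6, Δ1=-1/3, Δ2=-3, Δ3=3, Δ4=5
row 1: diag=8, rhs=34; c'=3/8, d'=17/4
row 2: denom=8−3·3/8=55/8; d'=(-16−3·17/4)/(55/8)=-46/11
row 3: denom=4−1·8/55=212/55; d'=(36−1·-46/11)/(212/55)=1105/106
row 4: denom=4−1·55/212=793/212; d'=(12−1·1105/106)/(793/212)=334/793
back: M4=334/793
back: M3=1105/106−55/212·334/793=8180/793
back: M2=-46/11−8/55·8180/793=-4506/793
back: M1=17/4−3/8·-4506/793=5060/793
M: M0=0, M1=5060/793, M2=-4506/793, M3=8180/793, M4=334/793, M5=0
seg 0: a=5, c=M0/2=0, d=(M1−M0)/(6·1)=2530/2379, b=Δ0−h0·(2M0+M1)/6=-16804/2379
seg 1: a=-1, c=M1/2=2530/793, d=(M2−M1)/(6·3)=-4783/7137, b=Δ1−h1·(2M1+M2)/6=-9214/2379
seg 2: a=-2, c=M2/2=-2253/793, d=(M3−M2)/(6·1)=6343/2379, b=Δ2−h2·(2M2+M3)/6=-517/183
seg 3: a=-5, c=M3/2=4090/793, d=(M4−M3)/(6·1)=-3923/2379, b=Δ3−h3·(2M3+M4)/6=-1210/2379
seg 4: a=-2, c=M4/2=167/793, d=(M5−M4)/(6·1)=-167/2379, b=Δ4−h4·(2M4+M5)/6=11561/2379
t_q=9/2 → seg 2, τ=1/2; S=-2+-517/183·τ+-2253/793·τ²+6343/2379·τ³=-24041/6344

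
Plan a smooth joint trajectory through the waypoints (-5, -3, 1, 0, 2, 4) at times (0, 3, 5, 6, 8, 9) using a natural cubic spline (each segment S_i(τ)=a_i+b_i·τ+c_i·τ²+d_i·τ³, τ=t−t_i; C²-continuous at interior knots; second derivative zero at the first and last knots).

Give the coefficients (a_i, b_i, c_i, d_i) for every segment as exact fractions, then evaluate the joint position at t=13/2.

Δ: Δ0=2/3, Δ1=2, Δ2=-1, Δ3=1, Δ4=2
row 1: diag=10, rhs=8; c'=1/5, d'=4/5
row 2: denom=6−2·1/5=28/5; d'=(-18−2·4/5)/(28/5)=-7/2
row 3: denom=6−1·5/28=163/28; d'=(12−1·-7/2)/(163/28)=434/163
row 4: denom=6−2·56/163=866/163; d'=(6−2·434/163)/(866/163)=55/433
back: M4=55/433
back: M3=434/163−56/163·55/433=1134/433
back: M2=-7/2−5/28·1134/433=-1718/433
back: M1=4/5−1/5·-1718/433=690/433
M: M0=0, M1=690/433, M2=-1718/433, M3=1134/433, M4=55/433, M5=0
seg 0: a=-5, c=M0/2=0, d=(M1−M0)/(6·3)=115/1299, b=Δ0−h0·(2M0+M1)/6=-169/1299
seg 1: a=-3, c=M1/2=345/433, d=(M2−M1)/(6·2)=-602/1299, b=Δ1−h1·(2M1+M2)/6=2936/1299
seg 2: a=1, c=M2/2=-859/433, d=(M3−M2)/(6·1)=1426/1299, b=Δ2−h2·(2M2+M3)/6=-148/1299
seg 3: a=0, c=M3/2=567/433, d=(M4−M3)/(6·2)=-1079/5196, b=Δ3−h3·(2M3+M4)/6=-1024/1299
seg 4: a=2, c=M4/2=55/866, d=(M5−M4)/(6·1)=-55/2598, b=Δ4−h4·(2M4+M5)/6=2543/1299
t_q=13/2 → seg 3, τ=1/2; S=0+-1024/1299·τ+567/433·τ²+-1079/5196·τ³=-1285/13856

  seg 0: a=-5 b=-169/1299 c=0 d=115/1299
  seg 1: a=-3 b=2936/1299 c=345/433 d=-602/1299
  seg 2: a=1 b=-148/1299 c=-859/433 d=1426/1299
  seg 3: a=0 b=-1024/1299 c=567/433 d=-1079/5196
  seg 4: a=2 b=2543/1299 c=55/866 d=-55/2598
S(13/2) = -1285/13856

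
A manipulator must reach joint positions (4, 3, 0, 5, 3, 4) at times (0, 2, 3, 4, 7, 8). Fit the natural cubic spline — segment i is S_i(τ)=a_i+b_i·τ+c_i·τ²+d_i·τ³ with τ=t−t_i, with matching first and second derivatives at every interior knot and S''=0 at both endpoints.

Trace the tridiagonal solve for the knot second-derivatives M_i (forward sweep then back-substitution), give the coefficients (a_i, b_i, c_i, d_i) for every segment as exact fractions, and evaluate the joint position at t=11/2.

Δ: Δ0=-1/2, Δ1=-3, Δ2=5, Δ3=-2/3, Δ4=1
row 1: diag=6, rhs=-15; c'=1/6, d'=-5/2
row 2: denom=4−1·1/6=23/6; d'=(48−1·-5/2)/(23/6)=303/23
row 3: denom=8−1·6/23=178/23; d'=(-34−1·303/23)/(178/23)=-1085/178
row 4: denom=8−3·69/178=1217/178; d'=(10−3·-1085/178)/(1217/178)=5035/1217
back: M4=5035/1217
back: M3=-1085/178−69/178·5035/1217=-9370/1217
back: M2=303/23−6/23·-9370/1217=18477/1217
back: M1=-5/2−1/6·18477/1217=-6122/1217
M: M0=0, M1=-6122/1217, M2=18477/1217, M3=-9370/1217, M4=5035/1217, M5=0
seg 0: a=4, c=M0/2=0, d=(M1−M0)/(6·2)=-3061/7302, b=Δ0−h0·(2M0+M1)/6=8593/7302
seg 1: a=3, c=M1/2=-3061/1217, d=(M2−M1)/(6·1)=24599/7302, b=Δ1−h1·(2M1+M2)/6=-28139/7302
seg 2: a=0, c=M2/2=18477/2434, d=(M3−M2)/(6·1)=-27847/7302, b=Δ2−h2·(2M2+M3)/6=4463/3651
seg 3: a=5, c=M3/2=-4685/1217, d=(M4−M3)/(6·3)=14405/21906, b=Δ3−h3·(2M3+M4)/6=36247/7302
seg 4: a=3, c=M4/2=5035/2434, d=(M5−M4)/(6·1)=-5035/7302, b=Δ4−h4·(2M4+M5)/6=-1384/3651
t_q=11/2 → seg 3, τ=3/2; S=5+36247/7302·τ+-4685/1217·τ²+14405/21906·τ³=116903/19472

  seg 0: a=4 b=8593/7302 c=0 d=-3061/7302
  seg 1: a=3 b=-28139/7302 c=-3061/1217 d=24599/7302
  seg 2: a=0 b=4463/3651 c=18477/2434 d=-27847/7302
  seg 3: a=5 b=36247/7302 c=-4685/1217 d=14405/21906
  seg 4: a=3 b=-1384/3651 c=5035/2434 d=-5035/7302
S(11/2) = 116903/19472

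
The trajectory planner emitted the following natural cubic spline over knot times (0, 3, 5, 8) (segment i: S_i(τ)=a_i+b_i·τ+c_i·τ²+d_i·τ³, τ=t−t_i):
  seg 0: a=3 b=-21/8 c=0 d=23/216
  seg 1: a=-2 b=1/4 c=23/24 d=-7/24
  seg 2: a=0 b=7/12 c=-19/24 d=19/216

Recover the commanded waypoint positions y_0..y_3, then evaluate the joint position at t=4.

y_0=3 y_1=-2 y_2=0 y_3=-3
S(4) = -13/12

y_0 = S_0(0) = a_0 = 3
y_1 = S_1(0) = a_1 = -2
y_2 = S_2(0) = a_2 = 0
y_3 = S_2(3) = -3
t_q=4 is in segment 1 (τ=1); S_1(τ)=-13/12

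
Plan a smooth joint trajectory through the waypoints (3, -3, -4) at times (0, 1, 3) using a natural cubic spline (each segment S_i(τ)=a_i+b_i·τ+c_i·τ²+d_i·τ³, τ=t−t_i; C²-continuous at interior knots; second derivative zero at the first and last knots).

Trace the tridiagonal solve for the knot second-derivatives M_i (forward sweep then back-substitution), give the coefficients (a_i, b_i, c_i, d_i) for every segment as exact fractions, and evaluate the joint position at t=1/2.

  seg 0: a=3 b=-83/12 c=0 d=11/12
  seg 1: a=-3 b=-25/6 c=11/4 d=-11/24
S(1/2) = -11/32

Δ: Δ0=-6, Δ1=-1/2
row 1: diag=6, rhs=33; c'=1/3, d'=11/2
back: M1=11/2
M: M0=0, M1=11/2, M2=0
seg 0: a=3, c=M0/2=0, d=(M1−M0)/(6·1)=11/12, b=Δ0−h0·(2M0+M1)/6=-83/12
seg 1: a=-3, c=M1/2=11/4, d=(M2−M1)/(6·2)=-11/24, b=Δ1−h1·(2M1+M2)/6=-25/6
t_q=1/2 → seg 0, τ=1/2; S=3+-83/12·τ+0·τ²+11/12·τ³=-11/32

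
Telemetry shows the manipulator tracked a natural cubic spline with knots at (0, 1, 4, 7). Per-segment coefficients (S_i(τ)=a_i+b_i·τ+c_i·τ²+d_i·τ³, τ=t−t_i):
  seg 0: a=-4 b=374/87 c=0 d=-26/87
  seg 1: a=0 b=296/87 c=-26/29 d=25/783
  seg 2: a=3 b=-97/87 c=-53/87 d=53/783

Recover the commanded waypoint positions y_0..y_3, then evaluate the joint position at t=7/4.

y_0 = S_0(0) = a_0 = -4
y_1 = S_1(0) = a_1 = 0
y_2 = S_2(0) = a_2 = 3
y_3 = S_2(3) = -4
t_q=7/4 is in segment 1 (τ=3/4); S_1(τ)=3825/1856

y_0=-4 y_1=0 y_2=3 y_3=-4
S(7/4) = 3825/1856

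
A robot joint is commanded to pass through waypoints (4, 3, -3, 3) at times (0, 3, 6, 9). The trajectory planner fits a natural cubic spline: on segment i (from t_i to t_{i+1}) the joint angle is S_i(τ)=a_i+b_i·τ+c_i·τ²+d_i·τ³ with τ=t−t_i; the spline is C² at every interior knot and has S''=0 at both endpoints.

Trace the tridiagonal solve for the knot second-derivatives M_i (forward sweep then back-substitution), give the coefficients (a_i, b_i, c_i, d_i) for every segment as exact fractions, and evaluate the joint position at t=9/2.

  seg 0: a=4 b=17/45 c=0 d=-32/405
  seg 1: a=3 b=-79/45 c=-32/45 d=17/81
  seg 2: a=-3 b=-16/45 c=53/45 d=-53/405
S(9/2) = -21/40

Δ: Δ0=-1/3, Δ1=-2, Δ2=2
row 1: diag=12, rhs=-10; c'=1/4, d'=-5/6
row 2: denom=12−3·1/4=45/4; d'=(24−3·-5/6)/(45/4)=106/45
back: M2=106/45
back: M1=-5/6−1/4·106/45=-64/45
M: M0=0, M1=-64/45, M2=106/45, M3=0
seg 0: a=4, c=M0/2=0, d=(M1−M0)/(6·3)=-32/405, b=Δ0−h0·(2M0+M1)/6=17/45
seg 1: a=3, c=M1/2=-32/45, d=(M2−M1)/(6·3)=17/81, b=Δ1−h1·(2M1+M2)/6=-79/45
seg 2: a=-3, c=M2/2=53/45, d=(M3−M2)/(6·3)=-53/405, b=Δ2−h2·(2M2+M3)/6=-16/45
t_q=9/2 → seg 1, τ=3/2; S=3+-79/45·τ+-32/45·τ²+17/81·τ³=-21/40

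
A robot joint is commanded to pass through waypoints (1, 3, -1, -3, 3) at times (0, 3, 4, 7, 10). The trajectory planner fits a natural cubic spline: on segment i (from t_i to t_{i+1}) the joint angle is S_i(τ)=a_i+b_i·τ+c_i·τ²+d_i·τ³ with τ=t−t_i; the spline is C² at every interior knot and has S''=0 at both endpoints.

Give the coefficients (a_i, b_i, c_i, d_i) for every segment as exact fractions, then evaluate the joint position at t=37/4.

  seg 0: a=1 b=295/114 c=0 d=-73/342
  seg 1: a=3 b=-181/57 c=-73/38 d=125/114
  seg 2: a=-1 b=-425/114 c=26/19 d=-119/1026
  seg 3: a=-3 b=77/57 c=37/114 d=-37/1026
S(37/4) = 3093/2432

Δ: Δ0=2/3, Δ1=-4, Δ2=-2/3, Δ3=2
row 1: diag=8, rhs=-28; c'=1/8, d'=-7/2
row 2: denom=8−1·1/8=63/8; d'=(20−1·-7/2)/(63/8)=188/63
row 3: denom=12−3·8/21=76/7; d'=(16−3·188/63)/(76/7)=37/57
back: M3=37/57
back: M2=188/63−8/21·37/57=52/19
back: M1=-7/2−1/8·52/19=-73/19
M: M0=0, M1=-73/19, M2=52/19, M3=37/57, M4=0
seg 0: a=1, c=M0/2=0, d=(M1−M0)/(6·3)=-73/342, b=Δ0−h0·(2M0+M1)/6=295/114
seg 1: a=3, c=M1/2=-73/38, d=(M2−M1)/(6·1)=125/114, b=Δ1−h1·(2M1+M2)/6=-181/57
seg 2: a=-1, c=M2/2=26/19, d=(M3−M2)/(6·3)=-119/1026, b=Δ2−h2·(2M2+M3)/6=-425/114
seg 3: a=-3, c=M3/2=37/114, d=(M4−M3)/(6·3)=-37/1026, b=Δ3−h3·(2M3+M4)/6=77/57
t_q=37/4 → seg 3, τ=9/4; S=-3+77/57·τ+37/114·τ²+-37/1026·τ³=3093/2432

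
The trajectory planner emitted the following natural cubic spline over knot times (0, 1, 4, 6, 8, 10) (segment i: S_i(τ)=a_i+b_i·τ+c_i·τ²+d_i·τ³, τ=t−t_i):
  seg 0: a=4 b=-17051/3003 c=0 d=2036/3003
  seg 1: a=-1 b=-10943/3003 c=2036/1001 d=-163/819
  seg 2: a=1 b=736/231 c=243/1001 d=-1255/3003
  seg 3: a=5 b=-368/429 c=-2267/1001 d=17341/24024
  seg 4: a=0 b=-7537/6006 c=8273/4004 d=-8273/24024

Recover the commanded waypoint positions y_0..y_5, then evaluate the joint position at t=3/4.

y_0=4 y_1=-1 y_2=1 y_3=5 y_4=0 y_5=3
S(3/4) = 63/2288

y_0 = S_0(0) = a_0 = 4
y_1 = S_1(0) = a_1 = -1
y_2 = S_2(0) = a_2 = 1
y_3 = S_3(0) = a_3 = 5
y_4 = S_4(0) = a_4 = 0
y_5 = S_4(2) = 3
t_q=3/4 is in segment 0 (τ=3/4); S_0(τ)=63/2288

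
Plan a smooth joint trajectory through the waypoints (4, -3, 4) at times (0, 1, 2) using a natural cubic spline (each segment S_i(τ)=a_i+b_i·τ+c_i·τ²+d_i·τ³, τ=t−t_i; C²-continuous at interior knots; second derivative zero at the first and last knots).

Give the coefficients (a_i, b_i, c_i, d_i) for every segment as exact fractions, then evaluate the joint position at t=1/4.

Δ: Δ0=-7, Δ1=7
row 1: diag=4, rhs=84; c'=1/4, d'=21
back: M1=21
M: M0=0, M1=21, M2=0
seg 0: a=4, c=M0/2=0, d=(M1−M0)/(6·1)=7/2, b=Δ0−h0·(2M0+M1)/6=-21/2
seg 1: a=-3, c=M1/2=21/2, d=(M2−M1)/(6·1)=-7/2, b=Δ1−h1·(2M1+M2)/6=0
t_q=1/4 → seg 0, τ=1/4; S=4+-21/2·τ+0·τ²+7/2·τ³=183/128

  seg 0: a=4 b=-21/2 c=0 d=7/2
  seg 1: a=-3 b=0 c=21/2 d=-7/2
S(1/4) = 183/128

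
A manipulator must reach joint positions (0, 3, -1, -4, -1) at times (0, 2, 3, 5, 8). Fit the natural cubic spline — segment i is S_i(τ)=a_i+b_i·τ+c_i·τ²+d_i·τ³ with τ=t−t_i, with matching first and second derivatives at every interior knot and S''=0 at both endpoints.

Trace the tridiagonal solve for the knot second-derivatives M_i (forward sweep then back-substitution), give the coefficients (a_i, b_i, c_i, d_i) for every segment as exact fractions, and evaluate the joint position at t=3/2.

Δ: Δ0=3/2, Δ1=-4, Δ2=-3/2, Δ3=1
row 1: diag=6, rhs=-33; c'=1/6, d'=-11/2
row 2: denom=6−1·1/6=35/6; d'=(15−1·-11/2)/(35/6)=123/35
row 3: denom=10−2·12/35=326/35; d'=(15−2·123/35)/(326/35)=279/326
back: M3=279/326
back: M2=123/35−12/35·279/326=525/163
back: M1=-11/2−1/6·525/163=-984/163
M: M0=0, M1=-984/163, M2=525/163, M3=279/326, M4=0
seg 0: a=0, c=M0/2=0, d=(M1−M0)/(6·2)=-82/163, b=Δ0−h0·(2M0+M1)/6=1145/326
seg 1: a=3, c=M1/2=-492/163, d=(M2−M1)/(6·1)=503/326, b=Δ1−h1·(2M1+M2)/6=-823/326
seg 2: a=-1, c=M2/2=525/326, d=(M3−M2)/(6·2)=-257/1304, b=Δ2−h2·(2M2+M3)/6=-641/163
seg 3: a=-4, c=M3/2=279/652, d=(M4−M3)/(6·3)=-31/652, b=Δ3−h3·(2M3+M4)/6=47/326
t_q=3/2 → seg 0, τ=3/2; S=0+1145/326·τ+0·τ²+-82/163·τ³=582/163

  seg 0: a=0 b=1145/326 c=0 d=-82/163
  seg 1: a=3 b=-823/326 c=-492/163 d=503/326
  seg 2: a=-1 b=-641/163 c=525/326 d=-257/1304
  seg 3: a=-4 b=47/326 c=279/652 d=-31/652
S(3/2) = 582/163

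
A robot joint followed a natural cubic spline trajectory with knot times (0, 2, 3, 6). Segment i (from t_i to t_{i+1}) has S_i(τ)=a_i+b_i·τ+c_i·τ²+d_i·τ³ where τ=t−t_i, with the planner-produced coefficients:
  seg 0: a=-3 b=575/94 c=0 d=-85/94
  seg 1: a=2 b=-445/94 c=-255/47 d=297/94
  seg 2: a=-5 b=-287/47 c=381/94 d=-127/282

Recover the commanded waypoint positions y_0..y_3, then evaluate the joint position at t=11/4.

y_0 = S_0(0) = a_0 = -3
y_1 = S_1(0) = a_1 = 2
y_2 = S_2(0) = a_2 = -5
y_3 = S_2(3) = 1
t_q=11/4 is in segment 1 (τ=3/4); S_1(τ)=-19669/6016

y_0=-3 y_1=2 y_2=-5 y_3=1
S(11/4) = -19669/6016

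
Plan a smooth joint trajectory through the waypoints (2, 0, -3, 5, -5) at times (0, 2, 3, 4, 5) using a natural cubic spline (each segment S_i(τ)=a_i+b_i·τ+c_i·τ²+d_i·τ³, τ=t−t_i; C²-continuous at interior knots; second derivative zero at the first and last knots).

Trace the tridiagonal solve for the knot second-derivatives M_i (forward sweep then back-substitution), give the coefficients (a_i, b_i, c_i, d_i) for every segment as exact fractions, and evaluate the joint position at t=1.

  seg 0: a=2 b=49/43 c=0 d=-23/43
  seg 1: a=0 b=-227/43 c=-138/43 d=236/43
  seg 2: a=-3 b=205/43 c=570/43 d=-431/43
  seg 3: a=5 b=52/43 c=-723/43 d=241/43
S(1) = 112/43

Δ: Δ0=-1, Δ1=-3, Δ2=8, Δ3=-10
row 1: diag=6, rhs=-12; c'=1/6, d'=-2
row 2: denom=4−1·1/6=23/6; d'=(66−1·-2)/(23/6)=408/23
row 3: denom=4−1·6/23=86/23; d'=(-108−1·408/23)/(86/23)=-1446/43
back: M3=-1446/43
back: M2=408/23−6/23·-1446/43=1140/43
back: M1=-2−1/6·1140/43=-276/43
M: M0=0, M1=-276/43, M2=1140/43, M3=-1446/43, M4=0
seg 0: a=2, c=M0/2=0, d=(M1−M0)/(6·2)=-23/43, b=Δ0−h0·(2M0+M1)/6=49/43
seg 1: a=0, c=M1/2=-138/43, d=(M2−M1)/(6·1)=236/43, b=Δ1−h1·(2M1+M2)/6=-227/43
seg 2: a=-3, c=M2/2=570/43, d=(M3−M2)/(6·1)=-431/43, b=Δ2−h2·(2M2+M3)/6=205/43
seg 3: a=5, c=M3/2=-723/43, d=(M4−M3)/(6·1)=241/43, b=Δ3−h3·(2M3+M4)/6=52/43
t_q=1 → seg 0, τ=1; S=2+49/43·τ+0·τ²+-23/43·τ³=112/43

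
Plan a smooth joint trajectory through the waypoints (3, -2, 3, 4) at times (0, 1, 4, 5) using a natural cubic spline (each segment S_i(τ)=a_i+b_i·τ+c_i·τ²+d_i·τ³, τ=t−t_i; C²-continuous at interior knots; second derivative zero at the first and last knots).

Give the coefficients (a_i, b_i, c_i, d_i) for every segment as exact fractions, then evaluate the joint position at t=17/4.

Δ: Δ0=-5, Δ1=5/3, Δ2=1
row 1: diag=8, rhs=40; c'=3/8, d'=5
row 2: denom=8−3·3/8=55/8; d'=(-4−3·5)/(55/8)=-152/55
back: M2=-152/55
back: M1=5−3/8·-152/55=332/55
M: M0=0, M1=332/55, M2=-152/55, M3=0
seg 0: a=3, c=M0/2=0, d=(M1−M0)/(6·1)=166/165, b=Δ0−h0·(2M0+M1)/6=-991/165
seg 1: a=-2, c=M1/2=166/55, d=(M2−M1)/(6·3)=-22/45, b=Δ1−h1·(2M1+M2)/6=-493/165
seg 2: a=3, c=M2/2=-76/55, d=(M3−M2)/(6·1)=76/165, b=Δ2−h2·(2M2+M3)/6=317/165
t_q=17/4 → seg 2, τ=1/4; S=3+317/165·τ+-76/55·τ²+76/165·τ³=2993/880

  seg 0: a=3 b=-991/165 c=0 d=166/165
  seg 1: a=-2 b=-493/165 c=166/55 d=-22/45
  seg 2: a=3 b=317/165 c=-76/55 d=76/165
S(17/4) = 2993/880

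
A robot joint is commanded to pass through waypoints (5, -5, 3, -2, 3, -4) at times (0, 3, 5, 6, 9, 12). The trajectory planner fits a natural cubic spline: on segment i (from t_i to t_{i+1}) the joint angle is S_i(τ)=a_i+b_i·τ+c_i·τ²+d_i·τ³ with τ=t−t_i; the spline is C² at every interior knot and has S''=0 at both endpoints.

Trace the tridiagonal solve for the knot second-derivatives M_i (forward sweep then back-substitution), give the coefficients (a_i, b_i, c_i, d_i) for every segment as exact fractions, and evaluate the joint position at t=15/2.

Δ: Δ0=-10/3, Δ1=4, Δ2=-5, Δ3=5/3, Δ4=-7/3
row 1: diag=10, rhs=44; c'=1/5, d'=22/5
row 2: denom=6−2·1/5=28/5; d'=(-54−2·22/5)/(28/5)=-157/14
row 3: denom=8−1·5/28=219/28; d'=(40−1·-157/14)/(219/28)=478/73
row 4: denom=12−3·28/73=792/73; d'=(-24−3·478/73)/(792/73)=-177/44
back: M4=-177/44
back: M3=478/73−28/73·-177/44=89/11
back: M2=-157/14−5/28·89/11=-557/44
back: M1=22/5−1/5·-557/44=305/44
M: M0=0, M1=305/44, M2=-557/44, M3=89/11, M4=-177/44, M5=0
seg 0: a=5, c=M0/2=0, d=(M1−M0)/(6·3)=305/792, b=Δ0−h0·(2M0+M1)/6=-1795/264
seg 1: a=-5, c=M1/2=305/88, d=(M2−M1)/(6·2)=-431/264, b=Δ1−h1·(2M1+M2)/6=475/132
seg 2: a=3, c=M2/2=-557/88, d=(M3−M2)/(6·1)=83/24, b=Δ2−h2·(2M2+M3)/6=-281/132
seg 3: a=-2, c=M3/2=89/22, d=(M4−M3)/(6·3)=-533/792, b=Δ3−h3·(2M3+M4)/6=-1165/264
seg 4: a=3, c=M4/2=-177/88, d=(M5−M4)/(6·3)=59/264, b=Δ4−h4·(2M4+M5)/6=223/132
t_q=15/2 → seg 3, τ=3/2; S=-2+-1165/264·τ+89/22·τ²+-533/792·τ³=-1259/704

  seg 0: a=5 b=-1795/264 c=0 d=305/792
  seg 1: a=-5 b=475/132 c=305/88 d=-431/264
  seg 2: a=3 b=-281/132 c=-557/88 d=83/24
  seg 3: a=-2 b=-1165/264 c=89/22 d=-533/792
  seg 4: a=3 b=223/132 c=-177/88 d=59/264
S(15/2) = -1259/704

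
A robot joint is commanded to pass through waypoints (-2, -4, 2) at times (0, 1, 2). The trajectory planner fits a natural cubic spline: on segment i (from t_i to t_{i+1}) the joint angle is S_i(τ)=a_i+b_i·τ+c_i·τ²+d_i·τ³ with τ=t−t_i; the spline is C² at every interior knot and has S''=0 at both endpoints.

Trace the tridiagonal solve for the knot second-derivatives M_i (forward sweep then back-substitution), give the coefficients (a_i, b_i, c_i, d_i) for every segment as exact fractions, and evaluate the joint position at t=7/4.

  seg 0: a=-2 b=-4 c=0 d=2
  seg 1: a=-4 b=2 c=6 d=-2
S(7/4) = 1/32

Δ: Δ0=-2, Δ1=6
row 1: diag=4, rhs=48; c'=1/4, d'=12
back: M1=12
M: M0=0, M1=12, M2=0
seg 0: a=-2, c=M0/2=0, d=(M1−M0)/(6·1)=2, b=Δ0−h0·(2M0+M1)/6=-4
seg 1: a=-4, c=M1/2=6, d=(M2−M1)/(6·1)=-2, b=Δ1−h1·(2M1+M2)/6=2
t_q=7/4 → seg 1, τ=3/4; S=-4+2·τ+6·τ²+-2·τ³=1/32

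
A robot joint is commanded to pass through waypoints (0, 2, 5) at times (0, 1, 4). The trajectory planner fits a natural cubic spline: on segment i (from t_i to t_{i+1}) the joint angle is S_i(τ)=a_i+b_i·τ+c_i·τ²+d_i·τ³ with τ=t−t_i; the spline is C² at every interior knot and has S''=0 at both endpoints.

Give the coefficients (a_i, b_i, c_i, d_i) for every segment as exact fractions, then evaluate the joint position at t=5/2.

  seg 0: a=0 b=17/8 c=0 d=-1/8
  seg 1: a=2 b=7/4 c=-3/8 d=1/24
S(5/2) = 251/64

Δ: Δ0=2, Δ1=1
row 1: diag=8, rhs=-6; c'=3/8, d'=-3/4
back: M1=-3/4
M: M0=0, M1=-3/4, M2=0
seg 0: a=0, c=M0/2=0, d=(M1−M0)/(6·1)=-1/8, b=Δ0−h0·(2M0+M1)/6=17/8
seg 1: a=2, c=M1/2=-3/8, d=(M2−M1)/(6·3)=1/24, b=Δ1−h1·(2M1+M2)/6=7/4
t_q=5/2 → seg 1, τ=3/2; S=2+7/4·τ+-3/8·τ²+1/24·τ³=251/64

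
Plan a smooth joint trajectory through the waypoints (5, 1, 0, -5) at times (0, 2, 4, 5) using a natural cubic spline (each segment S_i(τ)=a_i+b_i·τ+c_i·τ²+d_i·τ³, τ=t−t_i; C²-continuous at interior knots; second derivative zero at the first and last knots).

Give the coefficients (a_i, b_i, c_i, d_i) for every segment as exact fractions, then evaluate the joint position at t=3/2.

Δ: Δ0=-2, Δ1=-1/2, Δ2=-5
row 1: diag=8, rhs=9; c'=1/4, d'=9/8
row 2: denom=6−2·1/4=11/2; d'=(-27−2·9/8)/(11/2)=-117/22
back: M2=-117/22
back: M1=9/8−1/4·-117/22=27/11
M: M0=0, M1=27/11, M2=-117/22, M3=0
seg 0: a=5, c=M0/2=0, d=(M1−M0)/(6·2)=9/44, b=Δ0−h0·(2M0+M1)/6=-31/11
seg 1: a=1, c=M1/2=27/22, d=(M2−M1)/(6·2)=-57/88, b=Δ1−h1·(2M1+M2)/6=-4/11
seg 2: a=0, c=M2/2=-117/44, d=(M3−M2)/(6·1)=39/44, b=Δ2−h2·(2M2+M3)/6=-71/22
t_q=3/2 → seg 0, τ=3/2; S=5+-31/11·τ+0·τ²+9/44·τ³=515/352

  seg 0: a=5 b=-31/11 c=0 d=9/44
  seg 1: a=1 b=-4/11 c=27/22 d=-57/88
  seg 2: a=0 b=-71/22 c=-117/44 d=39/44
S(3/2) = 515/352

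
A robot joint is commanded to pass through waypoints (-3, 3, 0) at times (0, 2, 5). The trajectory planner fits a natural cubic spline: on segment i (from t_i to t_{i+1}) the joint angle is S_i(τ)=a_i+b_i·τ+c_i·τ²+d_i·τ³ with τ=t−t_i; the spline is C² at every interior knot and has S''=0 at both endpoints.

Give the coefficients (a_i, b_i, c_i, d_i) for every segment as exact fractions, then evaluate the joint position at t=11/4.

Δ: Δ0=3, Δ1=-1
row 1: diag=10, rhs=-24; c'=3/10, d'=-12/5
back: M1=-12/5
M: M0=0, M1=-12/5, M2=0
seg 0: a=-3, c=M0/2=0, d=(M1−M0)/(6·2)=-1/5, b=Δ0−h0·(2M0+M1)/6=19/5
seg 1: a=3, c=M1/2=-6/5, d=(M2−M1)/(6·3)=2/15, b=Δ1−h1·(2M1+M2)/6=7/5
t_q=11/4 → seg 1, τ=3/4; S=3+7/5·τ+-6/5·τ²+2/15·τ³=549/160

  seg 0: a=-3 b=19/5 c=0 d=-1/5
  seg 1: a=3 b=7/5 c=-6/5 d=2/15
S(11/4) = 549/160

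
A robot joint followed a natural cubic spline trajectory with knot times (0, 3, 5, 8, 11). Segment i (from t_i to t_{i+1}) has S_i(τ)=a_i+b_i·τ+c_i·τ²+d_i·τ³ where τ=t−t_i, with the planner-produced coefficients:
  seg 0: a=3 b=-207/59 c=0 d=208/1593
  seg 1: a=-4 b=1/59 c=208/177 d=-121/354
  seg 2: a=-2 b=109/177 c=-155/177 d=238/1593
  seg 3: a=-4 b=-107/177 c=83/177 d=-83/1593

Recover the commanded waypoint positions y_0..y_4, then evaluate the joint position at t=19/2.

y_0=3 y_1=-4 y_2=-2 y_3=-4 y_4=-3
S(19/2) = -1901/472

y_0 = S_0(0) = a_0 = 3
y_1 = S_1(0) = a_1 = -4
y_2 = S_2(0) = a_2 = -2
y_3 = S_3(0) = a_3 = -4
y_4 = S_3(3) = -3
t_q=19/2 is in segment 3 (τ=3/2); S_3(τ)=-1901/472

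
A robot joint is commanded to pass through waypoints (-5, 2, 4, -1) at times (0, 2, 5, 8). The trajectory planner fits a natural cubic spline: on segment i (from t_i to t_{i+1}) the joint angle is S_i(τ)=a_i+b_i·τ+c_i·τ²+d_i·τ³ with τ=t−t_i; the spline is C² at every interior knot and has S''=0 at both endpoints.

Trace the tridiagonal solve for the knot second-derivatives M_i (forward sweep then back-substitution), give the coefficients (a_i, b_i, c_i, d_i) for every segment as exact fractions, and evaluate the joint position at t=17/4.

  seg 0: a=-5 b=295/74 c=0 d=-9/74
  seg 1: a=2 b=187/74 c=-27/37 d=73/1998
  seg 2: a=4 b=-32/37 c=-89/222 d=89/1998
S(17/4) = 20875/4736

Δ: Δ0=7/2, Δ1=2/3, Δ2=-5/3
row 1: diag=10, rhs=-17; c'=3/10, d'=-17/10
row 2: denom=12−3·3/10=111/10; d'=(-14−3·-17/10)/(111/10)=-89/111
back: M2=-89/111
back: M1=-17/10−3/10·-89/111=-54/37
M: M0=0, M1=-54/37, M2=-89/111, M3=0
seg 0: a=-5, c=M0/2=0, d=(M1−M0)/(6·2)=-9/74, b=Δ0−h0·(2M0+M1)/6=295/74
seg 1: a=2, c=M1/2=-27/37, d=(M2−M1)/(6·3)=73/1998, b=Δ1−h1·(2M1+M2)/6=187/74
seg 2: a=4, c=M2/2=-89/222, d=(M3−M2)/(6·3)=89/1998, b=Δ2−h2·(2M2+M3)/6=-32/37
t_q=17/4 → seg 1, τ=9/4; S=2+187/74·τ+-27/37·τ²+73/1998·τ³=20875/4736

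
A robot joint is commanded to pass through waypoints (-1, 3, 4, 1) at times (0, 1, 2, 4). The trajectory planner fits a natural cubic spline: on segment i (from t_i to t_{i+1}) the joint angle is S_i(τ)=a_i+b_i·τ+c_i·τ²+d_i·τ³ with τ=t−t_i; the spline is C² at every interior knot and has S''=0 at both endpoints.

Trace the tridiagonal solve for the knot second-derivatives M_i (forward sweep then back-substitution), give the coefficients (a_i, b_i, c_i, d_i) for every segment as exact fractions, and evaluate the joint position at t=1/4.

Δ: Δ0=4, Δ1=1, Δ2=-3/2
row 1: diag=4, rhs=-18; c'=1/4, d'=-9/2
row 2: denom=6−1·1/4=23/4; d'=(-15−1·-9/2)/(23/4)=-42/23
back: M2=-42/23
back: M1=-9/2−1/4·-42/23=-93/23
M: M0=0, M1=-93/23, M2=-42/23, M3=0
seg 0: a=-1, c=M0/2=0, d=(M1−M0)/(6·1)=-31/46, b=Δ0−h0·(2M0+M1)/6=215/46
seg 1: a=3, c=M1/2=-93/46, d=(M2−M1)/(6·1)=17/46, b=Δ1−h1·(2M1+M2)/6=61/23
seg 2: a=4, c=M2/2=-21/23, d=(M3−M2)/(6·2)=7/46, b=Δ2−h2·(2M2+M3)/6=-13/46
t_q=1/4 → seg 0, τ=1/4; S=-1+215/46·τ+0·τ²+-31/46·τ³=465/2944

  seg 0: a=-1 b=215/46 c=0 d=-31/46
  seg 1: a=3 b=61/23 c=-93/46 d=17/46
  seg 2: a=4 b=-13/46 c=-21/23 d=7/46
S(1/4) = 465/2944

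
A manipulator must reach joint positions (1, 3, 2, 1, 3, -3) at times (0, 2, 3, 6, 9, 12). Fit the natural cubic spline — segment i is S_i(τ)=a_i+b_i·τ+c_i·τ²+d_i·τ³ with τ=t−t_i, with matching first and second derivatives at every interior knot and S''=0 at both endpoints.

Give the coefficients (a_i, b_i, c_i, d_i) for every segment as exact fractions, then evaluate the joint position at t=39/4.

  seg 0: a=1 b=3215/1899 c=0 d=-329/1899
  seg 1: a=3 b=-733/1899 c=-658/633 d=808/1899
  seg 2: a=2 b=-2257/1899 c=50/211 d=274/17091
  seg 3: a=1 b=1265/1899 c=724/1899 d=-2171/17091
  seg 4: a=3 b=-904/1899 c=-1447/1899 d=1447/17091
S(39/4) = 30385/13504

Δ: Δ0=1, Δ1=-1, Δ2=-1/3, Δ3=2/3, Δ4=-2
row 1: diag=6, rhs=-12; c'=1/6, d'=-2
row 2: denom=8−1·1/6=47/6; d'=(4−1·-2)/(47/6)=36/47
row 3: denom=12−3·18/47=510/47; d'=(6−3·36/47)/(510/47)=29/85
row 4: denom=12−3·47/170=1899/170; d'=(-16−3·29/85)/(1899/170)=-2894/1899
back: M4=-2894/1899
back: M3=29/85−47/170·-2894/1899=1448/1899
back: M2=36/47−18/47·1448/1899=100/211
back: M1=-2−1/6·100/211=-1316/633
M: M0=0, M1=-1316/633, M2=100/211, M3=1448/1899, M4=-2894/1899, M5=0
seg 0: a=1, c=M0/2=0, d=(M1−M0)/(6·2)=-329/1899, b=Δ0−h0·(2M0+M1)/6=3215/1899
seg 1: a=3, c=M1/2=-658/633, d=(M2−M1)/(6·1)=808/1899, b=Δ1−h1·(2M1+M2)/6=-733/1899
seg 2: a=2, c=M2/2=50/211, d=(M3−M2)/(6·3)=274/17091, b=Δ2−h2·(2M2+M3)/6=-2257/1899
seg 3: a=1, c=M3/2=724/1899, d=(M4−M3)/(6·3)=-2171/17091, b=Δ3−h3·(2M3+M4)/6=1265/1899
seg 4: a=3, c=M4/2=-1447/1899, d=(M5−M4)/(6·3)=1447/17091, b=Δ4−h4·(2M4+M5)/6=-904/1899
t_q=39/4 → seg 4, τ=3/4; S=3+-904/1899·τ+-1447/1899·τ²+1447/17091·τ³=30385/13504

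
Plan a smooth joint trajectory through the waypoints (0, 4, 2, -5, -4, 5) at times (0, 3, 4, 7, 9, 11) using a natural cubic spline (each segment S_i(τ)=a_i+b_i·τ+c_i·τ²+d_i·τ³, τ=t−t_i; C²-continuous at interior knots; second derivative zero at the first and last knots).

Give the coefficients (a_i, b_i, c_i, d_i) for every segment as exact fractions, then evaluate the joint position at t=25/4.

Δ: Δ0=4/3, Δ1=-2, Δ2=-7/3, Δ3=1/2, Δ4=9/2
row 1: diag=8, rhs=-20; c'=1/8, d'=-5/2
row 2: denom=8−1·1/8=63/8; d'=(-2−1·-5/2)/(63/8)=4/63
row 3: denom=10−3·8/21=62/7; d'=(17−3·4/63)/(62/7)=353/186
row 4: denom=8−2·7/31=234/31; d'=(24−2·353/186)/(234/31)=1879/702
back: M4=1879/702
back: M3=353/186−7/31·1879/702=454/351
back: M2=4/63−8/21·454/351=-452/1053
back: M1=-5/2−1/8·-452/1053=-2576/1053
M: M0=0, M1=-2576/1053, M2=-452/1053, M3=454/351, M4=1879/702, M5=0
seg 0: a=0, c=M0/2=0, d=(M1−M0)/(6·3)=-1288/9477, b=Δ0−h0·(2M0+M1)/6=2692/1053
seg 1: a=4, c=M1/2=-1288/1053, d=(M2−M1)/(6·1)=118/351, b=Δ1−h1·(2M1+M2)/6=-1172/1053
seg 2: a=2, c=M2/2=-226/1053, d=(M3−M2)/(6·3)=907/9477, b=Δ2−h2·(2M2+M3)/6=-2686/1053
seg 3: a=-5, c=M3/2=227/351, d=(M4−M3)/(6·2)=971/8424, b=Δ3−h3·(2M3+M4)/6=-1321/1053
seg 4: a=-4, c=M4/2=1879/1404, d=(M5−M4)/(6·2)=-1879/8424, b=Δ4−h4·(2M4+M5)/6=5719/2106
t_q=25/4 → seg 2, τ=9/4; S=2+-2686/1053·τ+-226/1053·τ²+907/9477·τ³=-27973/7488

  seg 0: a=0 b=2692/1053 c=0 d=-1288/9477
  seg 1: a=4 b=-1172/1053 c=-1288/1053 d=118/351
  seg 2: a=2 b=-2686/1053 c=-226/1053 d=907/9477
  seg 3: a=-5 b=-1321/1053 c=227/351 d=971/8424
  seg 4: a=-4 b=5719/2106 c=1879/1404 d=-1879/8424
S(25/4) = -27973/7488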